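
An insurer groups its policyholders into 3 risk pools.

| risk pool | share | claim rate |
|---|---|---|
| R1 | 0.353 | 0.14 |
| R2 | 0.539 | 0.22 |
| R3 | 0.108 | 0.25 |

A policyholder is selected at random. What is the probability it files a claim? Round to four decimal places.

P(C) ≈ 0.1950

P(C) = P(C|R1)·P(R1) + P(C|R2)·P(R2) + P(C|R3)·P(R3)
      = 0.14·0.353 + 0.22·0.539 + 0.25·0.108
      = 0.04942 + 0.11858 + 0.027 = 0.195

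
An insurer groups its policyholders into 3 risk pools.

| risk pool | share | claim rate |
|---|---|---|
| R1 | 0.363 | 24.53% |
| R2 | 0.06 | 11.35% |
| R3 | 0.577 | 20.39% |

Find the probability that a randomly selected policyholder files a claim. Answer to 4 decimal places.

P(C) = P(C|R1)·P(R1) + P(C|R2)·P(R2) + P(C|R3)·P(R3)
      = 0.2453·0.363 + 0.1135·0.06 + 0.2039·0.577
      = 0.0890439 + 0.00681 + 0.1176503 = 0.2135042

P(C) ≈ 0.2135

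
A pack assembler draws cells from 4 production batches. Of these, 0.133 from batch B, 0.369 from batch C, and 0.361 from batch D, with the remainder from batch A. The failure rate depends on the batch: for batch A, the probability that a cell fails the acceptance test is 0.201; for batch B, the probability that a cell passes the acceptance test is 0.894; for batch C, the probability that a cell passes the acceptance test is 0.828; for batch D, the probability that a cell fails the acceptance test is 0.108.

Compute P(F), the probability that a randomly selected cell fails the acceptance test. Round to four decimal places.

P(A) = 1 − (0.133 + 0.369 + 0.361) = 0.137.
P(F|B) = 1 − 0.894 = 0.106.
P(F|C) = 1 − 0.828 = 0.172.
P(F) = P(F|A)·P(A) + P(F|B)·P(B) + P(F|C)·P(C) + P(F|D)·P(D)
      = 0.201·0.137 + 0.106·0.133 + 0.172·0.369 + 0.108·0.361
      = 0.027537 + 0.014098 + 0.063468 + 0.038988 = 0.144091

0.1441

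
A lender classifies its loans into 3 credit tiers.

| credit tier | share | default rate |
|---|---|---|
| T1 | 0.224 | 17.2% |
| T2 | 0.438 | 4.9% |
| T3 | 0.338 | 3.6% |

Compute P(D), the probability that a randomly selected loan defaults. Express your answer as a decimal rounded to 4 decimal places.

By the law of total probability,
P(D) = P(D|T1)·P(T1) + P(D|T2)·P(T2) + P(D|T3)·P(T3)
      = 0.172·0.224 + 0.049·0.438 + 0.036·0.338
      = 0.038528 + 0.021462 + 0.012168 = 0.072158

0.0722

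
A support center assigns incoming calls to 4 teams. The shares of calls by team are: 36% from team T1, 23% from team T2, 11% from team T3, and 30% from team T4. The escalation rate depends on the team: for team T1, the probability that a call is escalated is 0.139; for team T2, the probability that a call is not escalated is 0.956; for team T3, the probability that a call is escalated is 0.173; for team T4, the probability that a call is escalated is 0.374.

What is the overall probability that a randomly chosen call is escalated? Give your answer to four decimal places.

0.1914

P(E|T2) = 1 − 0.956 = 0.044.
P(E) = P(E|T1)·P(T1) + P(E|T2)·P(T2) + P(E|T3)·P(T3) + P(E|T4)·P(T4)
      = 0.139·0.36 + 0.044·0.23 + 0.173·0.11 + 0.374·0.3
      = 0.05004 + 0.01012 + 0.01903 + 0.1122 = 0.19139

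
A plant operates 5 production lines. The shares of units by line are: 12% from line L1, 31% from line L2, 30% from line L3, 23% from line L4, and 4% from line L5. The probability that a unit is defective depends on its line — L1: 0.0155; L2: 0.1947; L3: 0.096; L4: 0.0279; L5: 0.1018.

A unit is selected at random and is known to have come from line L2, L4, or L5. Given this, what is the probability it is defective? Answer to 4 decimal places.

Let S = {L2, L4, L5}.
P(S) = 0.31 + 0.23 + 0.04 = 0.58.
P(D ∩ S) = 0.1947·0.31 + 0.0279·0.23 + 0.1018·0.04 = 0.060357 + 0.006417 + 0.004072 = 0.070846.
P(D | S) = 0.070846 / 0.58 = 0.122148…

0.1221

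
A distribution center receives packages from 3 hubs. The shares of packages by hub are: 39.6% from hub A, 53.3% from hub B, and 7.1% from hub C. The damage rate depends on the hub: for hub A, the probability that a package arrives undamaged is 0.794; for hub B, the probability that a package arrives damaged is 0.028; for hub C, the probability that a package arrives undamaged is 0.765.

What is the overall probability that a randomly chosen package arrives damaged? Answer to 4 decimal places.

P(D|A) = 1 − 0.794 = 0.206.
P(D|C) = 1 − 0.765 = 0.235.
P(D) = P(D|A)·P(A) + P(D|B)·P(B) + P(D|C)·P(C)
      = 0.206·0.396 + 0.028·0.533 + 0.235·0.071
      = 0.081576 + 0.014924 + 0.016685 = 0.113185

P(D) ≈ 0.1132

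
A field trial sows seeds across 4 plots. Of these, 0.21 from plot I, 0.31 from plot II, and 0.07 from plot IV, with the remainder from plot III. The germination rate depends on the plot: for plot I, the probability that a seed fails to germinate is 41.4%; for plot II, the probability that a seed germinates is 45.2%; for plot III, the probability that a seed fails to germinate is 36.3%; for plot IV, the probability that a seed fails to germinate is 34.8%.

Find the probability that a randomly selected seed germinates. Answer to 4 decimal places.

P(G) ≈ 0.5700

P(III) = 1 − (0.21 + 0.31 + 0.07) = 0.41.
P(G|I) = 1 − 0.414 = 0.586.
P(G|III) = 1 − 0.363 = 0.637.
P(G|IV) = 1 − 0.348 = 0.652.
Summing over the partition,
P(G) = P(G|I)·P(I) + P(G|II)·P(II) + P(G|III)·P(III) + P(G|IV)·P(IV)
      = 0.586·0.21 + 0.452·0.31 + 0.637·0.41 + 0.652·0.07
      = 0.12306 + 0.14012 + 0.26117 + 0.04564 = 0.56999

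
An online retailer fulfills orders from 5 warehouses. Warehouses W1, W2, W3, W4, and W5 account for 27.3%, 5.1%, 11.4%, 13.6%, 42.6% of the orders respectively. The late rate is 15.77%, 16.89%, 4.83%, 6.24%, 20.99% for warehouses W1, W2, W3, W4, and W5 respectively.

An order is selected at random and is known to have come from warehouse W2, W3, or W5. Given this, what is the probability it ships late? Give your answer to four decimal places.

0.1752

Let S = {W2, W3, W5}.
P(S) = 0.051 + 0.114 + 0.426 = 0.591.
P(L ∩ S) = 0.1689·0.051 + 0.0483·0.114 + 0.2099·0.426 = 0.0086139 + 0.0055062 + 0.0894174 = 0.1035375.
P(L | S) = 0.1035375 / 0.591 = 0.175190…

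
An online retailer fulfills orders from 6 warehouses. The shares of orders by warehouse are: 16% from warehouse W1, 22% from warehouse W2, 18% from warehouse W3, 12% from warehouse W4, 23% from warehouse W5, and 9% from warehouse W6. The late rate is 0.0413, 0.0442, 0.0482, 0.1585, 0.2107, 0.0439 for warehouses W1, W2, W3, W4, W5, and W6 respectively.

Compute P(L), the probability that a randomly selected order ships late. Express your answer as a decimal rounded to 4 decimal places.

P(L) = P(L|W1)·P(W1) + P(L|W2)·P(W2) + P(L|W3)·P(W3) + P(L|W4)·P(W4) + P(L|W5)·P(W5) + P(L|W6)·P(W6)
      = 0.0413·0.16 + 0.0442·0.22 + 0.0482·0.18 + 0.1585·0.12 + 0.2107·0.23 + 0.0439·0.09
      = 0.006608 + 0.009724 + 0.008676 + 0.01902 + 0.048461 + 0.003951 = 0.09644

P(L) ≈ 0.0964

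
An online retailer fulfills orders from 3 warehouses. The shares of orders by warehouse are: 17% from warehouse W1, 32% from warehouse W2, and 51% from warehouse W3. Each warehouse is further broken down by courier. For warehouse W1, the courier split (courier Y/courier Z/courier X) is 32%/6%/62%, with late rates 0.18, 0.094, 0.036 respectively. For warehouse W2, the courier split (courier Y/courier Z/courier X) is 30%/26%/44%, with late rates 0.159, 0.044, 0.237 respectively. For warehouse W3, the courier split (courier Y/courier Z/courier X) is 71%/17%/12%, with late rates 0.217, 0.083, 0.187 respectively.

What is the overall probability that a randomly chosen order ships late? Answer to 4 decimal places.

P(L|W1) = 0.32·0.18 + 0.06·0.094 + 0.62·0.036 = 0.0576 + 0.00564 + 0.02232 = 0.08556
P(L|W2) = 0.3·0.159 + 0.26·0.044 + 0.44·0.237 = 0.0477 + 0.01144 + 0.10428 = 0.16342
P(L|W3) = 0.71·0.217 + 0.17·0.083 + 0.12·0.187 = 0.15407 + 0.01411 + 0.02244 = 0.19062
Then overall,
P(L) = 0.17·0.08556 + 0.32·0.16342 + 0.51·0.19062
      = 0.0145452 + 0.0522944 + 0.0972162 = 0.1640558

P(L) ≈ 0.1641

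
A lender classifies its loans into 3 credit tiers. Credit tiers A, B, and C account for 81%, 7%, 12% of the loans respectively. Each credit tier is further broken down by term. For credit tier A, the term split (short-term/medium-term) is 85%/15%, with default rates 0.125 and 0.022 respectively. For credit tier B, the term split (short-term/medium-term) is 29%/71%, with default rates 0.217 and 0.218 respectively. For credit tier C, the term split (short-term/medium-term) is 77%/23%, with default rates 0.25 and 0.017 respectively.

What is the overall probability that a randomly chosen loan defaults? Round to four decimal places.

P(D|A) = 0.85·0.125 + 0.15·0.022 = 0.10625 + 0.0033 = 0.10955
P(D|B) = 0.29·0.217 + 0.71·0.218 = 0.06293 + 0.15478 = 0.21771
P(D|C) = 0.77·0.25 + 0.23·0.017 = 0.1925 + 0.00391 = 0.19641
Then overall,
P(D) = 0.81·0.10955 + 0.07·0.21771 + 0.12·0.19641
      = 0.0887355 + 0.0152397 + 0.0235692 = 0.1275444

0.1275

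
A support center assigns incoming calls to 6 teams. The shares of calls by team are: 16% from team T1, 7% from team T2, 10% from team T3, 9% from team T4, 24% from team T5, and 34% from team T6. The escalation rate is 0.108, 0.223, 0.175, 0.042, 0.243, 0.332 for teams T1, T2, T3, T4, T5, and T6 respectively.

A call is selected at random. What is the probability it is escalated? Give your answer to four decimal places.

P(E) ≈ 0.2254

Using total probability over the partition,
P(E) = P(E|T1)·P(T1) + P(E|T2)·P(T2) + P(E|T3)·P(T3) + P(E|T4)·P(T4) + P(E|T5)·P(T5) + P(E|T6)·P(T6)
      = 0.108·0.16 + 0.223·0.07 + 0.175·0.1 + 0.042·0.09 + 0.243·0.24 + 0.332·0.34
      = 0.01728 + 0.01561 + 0.0175 + 0.00378 + 0.05832 + 0.11288 = 0.22537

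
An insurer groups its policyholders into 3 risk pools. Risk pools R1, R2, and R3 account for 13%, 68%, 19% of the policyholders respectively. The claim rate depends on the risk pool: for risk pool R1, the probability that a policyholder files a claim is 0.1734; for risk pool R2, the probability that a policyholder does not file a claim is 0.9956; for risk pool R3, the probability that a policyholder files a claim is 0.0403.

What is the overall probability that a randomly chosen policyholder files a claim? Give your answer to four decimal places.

P(C|R2) = 1 − 0.9956 = 0.0044.
P(C) = P(C|R1)·P(R1) + P(C|R2)·P(R2) + P(C|R3)·P(R3)
      = 0.1734·0.13 + 0.0044·0.68 + 0.0403·0.19
      = 0.022542 + 0.002992 + 0.007657 = 0.033191

P(C) ≈ 0.0332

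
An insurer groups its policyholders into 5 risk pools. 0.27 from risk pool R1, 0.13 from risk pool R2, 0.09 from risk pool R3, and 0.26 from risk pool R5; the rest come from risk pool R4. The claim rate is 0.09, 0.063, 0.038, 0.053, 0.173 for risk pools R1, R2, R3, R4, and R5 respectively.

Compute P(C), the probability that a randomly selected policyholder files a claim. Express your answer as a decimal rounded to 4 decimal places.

P(R4) = 1 − (0.27 + 0.13 + 0.09 + 0.26) = 0.25.
Summing over the partition,
P(C) = P(C|R1)·P(R1) + P(C|R2)·P(R2) + P(C|R3)·P(R3) + P(C|R4)·P(R4) + P(C|R5)·P(R5)
      = 0.09·0.27 + 0.063·0.13 + 0.038·0.09 + 0.053·0.25 + 0.173·0.26
      = 0.0243 + 0.00819 + 0.00342 + 0.01325 + 0.04498 = 0.09414

0.0941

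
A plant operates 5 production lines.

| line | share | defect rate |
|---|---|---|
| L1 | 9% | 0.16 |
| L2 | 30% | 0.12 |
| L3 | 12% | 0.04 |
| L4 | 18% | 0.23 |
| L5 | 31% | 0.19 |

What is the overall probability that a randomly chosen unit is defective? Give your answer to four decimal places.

Using total probability over the partition,
P(D) = P(D|L1)·P(L1) + P(D|L2)·P(L2) + P(D|L3)·P(L3) + P(D|L4)·P(L4) + P(D|L5)·P(L5)
      = 0.16·0.09 + 0.12·0.3 + 0.04·0.12 + 0.23·0.18 + 0.19·0.31
      = 0.0144 + 0.036 + 0.0048 + 0.0414 + 0.0589 = 0.1555

0.1555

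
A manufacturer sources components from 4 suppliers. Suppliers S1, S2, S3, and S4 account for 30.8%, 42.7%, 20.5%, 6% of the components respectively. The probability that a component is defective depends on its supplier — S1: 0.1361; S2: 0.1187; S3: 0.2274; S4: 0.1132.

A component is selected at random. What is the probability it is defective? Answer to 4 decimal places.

By the law of total probability,
P(D) = P(D|S1)·P(S1) + P(D|S2)·P(S2) + P(D|S3)·P(S3) + P(D|S4)·P(S4)
      = 0.1361·0.308 + 0.1187·0.427 + 0.2274·0.205 + 0.1132·0.06
      = 0.0419188 + 0.0506849 + 0.046617 + 0.006792 = 0.1460127

P(D) ≈ 0.1460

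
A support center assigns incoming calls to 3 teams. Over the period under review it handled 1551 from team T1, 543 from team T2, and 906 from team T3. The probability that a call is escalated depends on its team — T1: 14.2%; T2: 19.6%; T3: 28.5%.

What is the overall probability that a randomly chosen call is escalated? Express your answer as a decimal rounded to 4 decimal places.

Total: 1551 + 543 + 906 = 3000.
P(T1) = 1551/3000 = 0.517. P(T2) = 543/3000 = 0.181. P(T3) = 906/3000 = 0.302.
Using total probability over the partition,
P(E) = P(E|T1)·P(T1) + P(E|T2)·P(T2) + P(E|T3)·P(T3)
      = 0.142·0.517 + 0.196·0.181 + 0.285·0.302
      = 0.073414 + 0.035476 + 0.08607 = 0.19496

0.1950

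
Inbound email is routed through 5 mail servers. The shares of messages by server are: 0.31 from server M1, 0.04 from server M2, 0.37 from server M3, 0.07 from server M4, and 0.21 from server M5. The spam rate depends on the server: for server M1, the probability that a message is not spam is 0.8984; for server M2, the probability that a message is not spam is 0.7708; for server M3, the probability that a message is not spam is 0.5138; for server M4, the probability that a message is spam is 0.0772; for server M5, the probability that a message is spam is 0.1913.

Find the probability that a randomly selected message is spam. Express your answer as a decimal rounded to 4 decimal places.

P(S) ≈ 0.2661

P(S|M1) = 1 − 0.8984 = 0.1016.
P(S|M2) = 1 − 0.7708 = 0.2292.
P(S|M3) = 1 − 0.5138 = 0.4862.
P(S) = P(S|M1)·P(M1) + P(S|M2)·P(M2) + P(S|M3)·P(M3) + P(S|M4)·P(M4) + P(S|M5)·P(M5)
      = 0.1016·0.31 + 0.2292·0.04 + 0.4862·0.37 + 0.0772·0.07 + 0.1913·0.21
      = 0.031496 + 0.009168 + 0.179894 + 0.005404 + 0.040173 = 0.266135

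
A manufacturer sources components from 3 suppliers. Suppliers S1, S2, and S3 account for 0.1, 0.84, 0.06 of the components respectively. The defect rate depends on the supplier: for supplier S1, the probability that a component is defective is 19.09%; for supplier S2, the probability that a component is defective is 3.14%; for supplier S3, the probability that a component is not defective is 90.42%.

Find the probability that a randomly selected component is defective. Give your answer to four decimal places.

0.0512

P(D|S3) = 1 − 0.9042 = 0.0958.
Using total probability over the partition,
P(D) = P(D|S1)·P(S1) + P(D|S2)·P(S2) + P(D|S3)·P(S3)
      = 0.1909·0.1 + 0.0314·0.84 + 0.0958·0.06
      = 0.01909 + 0.026376 + 0.005748 = 0.051214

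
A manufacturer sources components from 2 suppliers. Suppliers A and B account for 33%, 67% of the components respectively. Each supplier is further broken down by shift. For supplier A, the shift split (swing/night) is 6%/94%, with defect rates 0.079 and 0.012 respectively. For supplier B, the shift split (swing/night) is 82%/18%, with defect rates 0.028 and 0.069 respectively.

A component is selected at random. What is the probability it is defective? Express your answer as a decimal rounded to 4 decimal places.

P(D|A) = 0.06·0.079 + 0.94·0.012 = 0.00474 + 0.01128 = 0.01602
P(D|B) = 0.82·0.028 + 0.18·0.069 = 0.02296 + 0.01242 = 0.03538
Then overall,
P(D) = 0.33·0.01602 + 0.67·0.03538
      = 0.0052866 + 0.0237046 = 0.0289912

P(D) ≈ 0.0290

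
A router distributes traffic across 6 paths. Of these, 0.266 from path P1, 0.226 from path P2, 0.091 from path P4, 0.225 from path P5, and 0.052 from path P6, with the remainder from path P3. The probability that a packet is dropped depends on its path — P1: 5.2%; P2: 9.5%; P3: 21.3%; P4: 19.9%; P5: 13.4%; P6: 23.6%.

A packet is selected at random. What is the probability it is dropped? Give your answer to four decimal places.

P(P3) = 1 − (0.266 + 0.226 + 0.091 + 0.225 + 0.052) = 0.14.
P(L) = P(L|P1)·P(P1) + P(L|P2)·P(P2) + P(L|P3)·P(P3) + P(L|P4)·P(P4) + P(L|P5)·P(P5) + P(L|P6)·P(P6)
      = 0.052·0.266 + 0.095·0.226 + 0.213·0.14 + 0.199·0.091 + 0.134·0.225 + 0.236·0.052
      = 0.013832 + 0.02147 + 0.02982 + 0.018109 + 0.03015 + 0.012272 = 0.125653

P(L) ≈ 0.1257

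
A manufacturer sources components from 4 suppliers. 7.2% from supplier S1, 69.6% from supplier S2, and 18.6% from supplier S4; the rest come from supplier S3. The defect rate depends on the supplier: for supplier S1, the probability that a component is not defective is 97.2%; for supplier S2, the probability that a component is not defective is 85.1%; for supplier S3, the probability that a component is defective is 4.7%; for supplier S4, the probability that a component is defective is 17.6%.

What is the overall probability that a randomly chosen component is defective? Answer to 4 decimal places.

P(S3) = 1 − (0.072 + 0.696 + 0.186) = 0.046.
P(D|S1) = 1 − 0.972 = 0.028.
P(D|S2) = 1 − 0.851 = 0.149.
P(D) = P(D|S1)·P(S1) + P(D|S2)·P(S2) + P(D|S3)·P(S3) + P(D|S4)·P(S4)
      = 0.028·0.072 + 0.149·0.696 + 0.047·0.046 + 0.176·0.186
      = 0.002016 + 0.103704 + 0.002162 + 0.032736 = 0.140618

P(D) ≈ 0.1406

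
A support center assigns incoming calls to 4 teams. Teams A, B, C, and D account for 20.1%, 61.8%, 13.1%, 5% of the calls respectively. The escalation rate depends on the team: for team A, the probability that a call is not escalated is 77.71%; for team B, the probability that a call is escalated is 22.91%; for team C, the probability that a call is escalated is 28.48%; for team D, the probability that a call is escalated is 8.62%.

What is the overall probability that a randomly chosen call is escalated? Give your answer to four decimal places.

P(E|A) = 1 − 0.7771 = 0.2229.
Summing over the partition,
P(E) = P(E|A)·P(A) + P(E|B)·P(B) + P(E|C)·P(C) + P(E|D)·P(D)
      = 0.2229·0.201 + 0.2291·0.618 + 0.2848·0.131 + 0.0862·0.05
      = 0.0448029 + 0.1415838 + 0.0373088 + 0.00431 = 0.2280055

P(E) ≈ 0.2280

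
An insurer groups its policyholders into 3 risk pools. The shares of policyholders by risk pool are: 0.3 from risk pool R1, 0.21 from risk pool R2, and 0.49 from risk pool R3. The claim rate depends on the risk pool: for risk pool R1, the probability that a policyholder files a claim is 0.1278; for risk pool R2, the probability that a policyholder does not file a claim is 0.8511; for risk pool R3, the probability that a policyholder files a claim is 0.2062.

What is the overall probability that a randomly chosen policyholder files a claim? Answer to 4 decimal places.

P(C|R2) = 1 − 0.8511 = 0.1489.
Using total probability over the partition,
P(C) = P(C|R1)·P(R1) + P(C|R2)·P(R2) + P(C|R3)·P(R3)
      = 0.1278·0.3 + 0.1489·0.21 + 0.2062·0.49
      = 0.03834 + 0.031269 + 0.101038 = 0.170647

P(C) ≈ 0.1706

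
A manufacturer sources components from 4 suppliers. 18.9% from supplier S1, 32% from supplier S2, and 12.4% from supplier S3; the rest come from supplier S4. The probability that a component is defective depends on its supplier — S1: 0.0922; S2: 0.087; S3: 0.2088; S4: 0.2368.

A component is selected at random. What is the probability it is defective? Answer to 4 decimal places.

P(S4) = 1 − (0.189 + 0.32 + 0.124) = 0.367.
P(D) = P(D|S1)·P(S1) + P(D|S2)·P(S2) + P(D|S3)·P(S3) + P(D|S4)·P(S4)
      = 0.0922·0.189 + 0.087·0.32 + 0.2088·0.124 + 0.2368·0.367
      = 0.0174258 + 0.02784 + 0.0258912 + 0.0869056 = 0.1580626

0.1581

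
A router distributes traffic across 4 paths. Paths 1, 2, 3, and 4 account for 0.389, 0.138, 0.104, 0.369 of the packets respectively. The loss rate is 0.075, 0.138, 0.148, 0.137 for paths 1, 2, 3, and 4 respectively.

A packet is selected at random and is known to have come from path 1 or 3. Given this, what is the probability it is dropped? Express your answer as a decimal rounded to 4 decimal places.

Let S = {1, 3}.
P(S) = 0.389 + 0.104 = 0.493.
P(L ∩ S) = 0.075·0.389 + 0.148·0.104 = 0.029175 + 0.015392 = 0.044567.
P(L | S) = 0.044567 / 0.493 = 0.090400…

P(L|S) ≈ 0.0904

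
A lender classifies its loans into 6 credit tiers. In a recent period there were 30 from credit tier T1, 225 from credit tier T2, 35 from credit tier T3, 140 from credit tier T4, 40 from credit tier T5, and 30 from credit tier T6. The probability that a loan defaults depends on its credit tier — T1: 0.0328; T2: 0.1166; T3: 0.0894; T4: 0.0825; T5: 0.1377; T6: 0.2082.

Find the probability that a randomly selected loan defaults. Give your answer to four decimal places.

Total: 30 + 225 + 35 + 140 + 40 + 30 = 500.
P(T1) = 30/500 = 0.06. P(T2) = 225/500 = 0.45. P(T3) = 35/500 = 0.07. P(T4) = 140/500 = 0.28. P(T5) = 40/500 = 0.08. P(T6) = 30/500 = 0.06.
Summing over the partition,
P(D) = P(D|T1)·P(T1) + P(D|T2)·P(T2) + P(D|T3)·P(T3) + P(D|T4)·P(T4) + P(D|T5)·P(T5) + P(D|T6)·P(T6)
      = 0.0328·0.06 + 0.1166·0.45 + 0.0894·0.07 + 0.0825·0.28 + 0.1377·0.08 + 0.2082·0.06
      = 0.001968 + 0.05247 + 0.006258 + 0.0231 + 0.011016 + 0.012492 = 0.107304

0.1073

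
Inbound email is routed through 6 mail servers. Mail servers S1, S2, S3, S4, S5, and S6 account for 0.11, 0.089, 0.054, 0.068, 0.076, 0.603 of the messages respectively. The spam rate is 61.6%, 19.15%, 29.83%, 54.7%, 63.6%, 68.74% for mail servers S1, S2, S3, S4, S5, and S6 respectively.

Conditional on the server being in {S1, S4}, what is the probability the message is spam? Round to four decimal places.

Let J = {S1, S4}.
P(J) = 0.11 + 0.068 = 0.178.
P(S ∩ J) = 0.616·0.11 + 0.547·0.068 = 0.06776 + 0.037196 = 0.104956.
P(S | J) = 0.104956 / 0.178 = 0.589640…

P(S|J) ≈ 0.5896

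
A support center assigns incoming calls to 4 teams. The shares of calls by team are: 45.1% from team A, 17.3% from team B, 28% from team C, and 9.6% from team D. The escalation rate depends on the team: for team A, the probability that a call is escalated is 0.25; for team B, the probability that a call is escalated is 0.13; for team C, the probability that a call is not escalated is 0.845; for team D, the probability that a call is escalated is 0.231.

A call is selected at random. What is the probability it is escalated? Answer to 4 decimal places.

P(E) ≈ 0.2008

P(E|C) = 1 − 0.845 = 0.155.
Using total probability over the partition,
P(E) = P(E|A)·P(A) + P(E|B)·P(B) + P(E|C)·P(C) + P(E|D)·P(D)
      = 0.25·0.451 + 0.13·0.173 + 0.155·0.28 + 0.231·0.096
      = 0.11275 + 0.02249 + 0.0434 + 0.022176 = 0.200816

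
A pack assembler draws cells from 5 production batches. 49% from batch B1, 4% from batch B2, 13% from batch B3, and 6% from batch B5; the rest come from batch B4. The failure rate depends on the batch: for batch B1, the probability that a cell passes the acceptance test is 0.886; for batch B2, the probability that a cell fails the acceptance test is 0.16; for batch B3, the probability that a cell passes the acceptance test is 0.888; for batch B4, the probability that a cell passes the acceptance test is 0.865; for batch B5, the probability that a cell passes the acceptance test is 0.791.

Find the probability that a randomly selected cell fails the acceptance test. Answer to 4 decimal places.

P(B4) = 1 − (0.49 + 0.04 + 0.13 + 0.06) = 0.28.
P(F|B1) = 1 − 0.886 = 0.114.
P(F|B3) = 1 − 0.888 = 0.112.
P(F|B4) = 1 − 0.865 = 0.135.
P(F|B5) = 1 − 0.791 = 0.209.
Summing over the partition,
P(F) = P(F|B1)·P(B1) + P(F|B2)·P(B2) + P(F|B3)·P(B3) + P(F|B4)·P(B4) + P(F|B5)·P(B5)
      = 0.114·0.49 + 0.16·0.04 + 0.112·0.13 + 0.135·0.28 + 0.209·0.06
      = 0.05586 + 0.0064 + 0.01456 + 0.0378 + 0.01254 = 0.12716

P(F) ≈ 0.1272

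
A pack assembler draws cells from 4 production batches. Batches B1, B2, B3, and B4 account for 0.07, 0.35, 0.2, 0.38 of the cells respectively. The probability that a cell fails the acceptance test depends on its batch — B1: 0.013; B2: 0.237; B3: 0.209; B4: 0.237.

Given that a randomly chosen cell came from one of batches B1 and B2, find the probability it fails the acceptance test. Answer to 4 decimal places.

0.1997

Let S = {B1, B2}.
P(S) = 0.07 + 0.35 = 0.42.
P(F ∩ S) = 0.013·0.07 + 0.237·0.35 = 0.00091 + 0.08295 = 0.08386.
P(F | S) = 0.08386 / 0.42 = 0.199667…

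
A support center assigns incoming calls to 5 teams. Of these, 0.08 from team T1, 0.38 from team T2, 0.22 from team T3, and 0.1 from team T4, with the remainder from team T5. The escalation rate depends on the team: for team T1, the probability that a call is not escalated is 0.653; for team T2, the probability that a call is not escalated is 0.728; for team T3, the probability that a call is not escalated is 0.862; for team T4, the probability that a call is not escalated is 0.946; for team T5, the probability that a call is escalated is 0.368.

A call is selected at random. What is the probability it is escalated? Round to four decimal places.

P(T5) = 1 − (0.08 + 0.38 + 0.22 + 0.1) = 0.22.
P(E|T1) = 1 − 0.653 = 0.347.
P(E|T2) = 1 − 0.728 = 0.272.
P(E|T3) = 1 − 0.862 = 0.138.
P(E|T4) = 1 − 0.946 = 0.054.
Using total probability over the partition,
P(E) = P(E|T1)·P(T1) + P(E|T2)·P(T2) + P(E|T3)·P(T3) + P(E|T4)·P(T4) + P(E|T5)·P(T5)
      = 0.347·0.08 + 0.272·0.38 + 0.138·0.22 + 0.054·0.1 + 0.368·0.22
      = 0.02776 + 0.10336 + 0.03036 + 0.0054 + 0.08096 = 0.24784

P(E) ≈ 0.2478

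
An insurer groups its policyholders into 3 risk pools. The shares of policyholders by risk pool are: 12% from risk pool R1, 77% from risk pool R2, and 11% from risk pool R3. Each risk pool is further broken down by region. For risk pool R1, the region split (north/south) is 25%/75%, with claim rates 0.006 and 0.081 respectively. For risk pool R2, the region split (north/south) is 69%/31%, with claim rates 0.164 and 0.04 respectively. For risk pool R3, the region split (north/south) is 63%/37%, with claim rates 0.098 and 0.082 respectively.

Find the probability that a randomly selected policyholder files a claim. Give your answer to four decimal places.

P(C|R1) = 0.25·0.006 + 0.75·0.081 = 0.0015 + 0.06075 = 0.06225
P(C|R2) = 0.69·0.164 + 0.31·0.04 = 0.11316 + 0.0124 = 0.12556
P(C|R3) = 0.63·0.098 + 0.37·0.082 = 0.06174 + 0.03034 = 0.09208
By total probability over the outer partition,
P(C) = 0.12·0.06225 + 0.77·0.12556 + 0.11·0.09208
      = 0.00747 + 0.0966812 + 0.0101288 = 0.11428

P(C) ≈ 0.1143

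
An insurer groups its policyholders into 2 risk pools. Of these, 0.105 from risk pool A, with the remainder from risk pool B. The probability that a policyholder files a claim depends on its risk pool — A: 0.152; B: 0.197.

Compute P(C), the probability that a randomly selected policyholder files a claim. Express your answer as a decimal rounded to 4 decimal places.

P(C) ≈ 0.1923

P(B) = 1 − (0.105) = 0.895.
P(C) = P(C|A)·P(A) + P(C|B)·P(B)
      = 0.152·0.105 + 0.197·0.895
      = 0.01596 + 0.176315 = 0.192275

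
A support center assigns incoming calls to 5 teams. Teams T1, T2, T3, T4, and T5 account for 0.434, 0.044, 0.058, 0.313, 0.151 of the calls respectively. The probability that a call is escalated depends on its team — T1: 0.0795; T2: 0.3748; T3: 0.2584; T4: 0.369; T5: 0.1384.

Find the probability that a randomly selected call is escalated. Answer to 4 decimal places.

By the law of total probability,
P(E) = P(E|T1)·P(T1) + P(E|T2)·P(T2) + P(E|T3)·P(T3) + P(E|T4)·P(T4) + P(E|T5)·P(T5)
      = 0.0795·0.434 + 0.3748·0.044 + 0.2584·0.058 + 0.369·0.313 + 0.1384·0.151
      = 0.034503 + 0.0164912 + 0.0149872 + 0.115497 + 0.0208984 = 0.2023768

0.2024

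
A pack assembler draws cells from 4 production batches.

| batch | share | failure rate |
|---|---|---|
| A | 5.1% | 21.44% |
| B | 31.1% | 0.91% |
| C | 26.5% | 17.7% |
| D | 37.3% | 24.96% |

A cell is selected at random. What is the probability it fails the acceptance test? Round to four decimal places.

By the law of total probability,
P(F) = P(F|A)·P(A) + P(F|B)·P(B) + P(F|C)·P(C) + P(F|D)·P(D)
      = 0.2144·0.051 + 0.0091·0.311 + 0.177·0.265 + 0.2496·0.373
      = 0.0109344 + 0.0028301 + 0.046905 + 0.0931008 = 0.1537703

P(F) ≈ 0.1538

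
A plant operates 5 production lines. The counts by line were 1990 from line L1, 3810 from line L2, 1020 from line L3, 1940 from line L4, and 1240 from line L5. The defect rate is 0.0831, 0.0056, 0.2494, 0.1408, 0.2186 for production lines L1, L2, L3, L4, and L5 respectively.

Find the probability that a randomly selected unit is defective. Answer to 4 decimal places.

0.0985

Total: 1990 + 3810 + 1020 + 1940 + 1240 = 10000.
P(L1) = 1990/10000 = 0.199. P(L2) = 3810/10000 = 0.381. P(L3) = 1020/10000 = 0.102. P(L4) = 1940/10000 = 0.194. P(L5) = 1240/10000 = 0.124.
Using total probability over the partition,
P(D) = P(D|L1)·P(L1) + P(D|L2)·P(L2) + P(D|L3)·P(L3) + P(D|L4)·P(L4) + P(D|L5)·P(L5)
      = 0.0831·0.199 + 0.0056·0.381 + 0.2494·0.102 + 0.1408·0.194 + 0.2186·0.124
      = 0.0165369 + 0.0021336 + 0.0254388 + 0.0273152 + 0.0271064 = 0.0985309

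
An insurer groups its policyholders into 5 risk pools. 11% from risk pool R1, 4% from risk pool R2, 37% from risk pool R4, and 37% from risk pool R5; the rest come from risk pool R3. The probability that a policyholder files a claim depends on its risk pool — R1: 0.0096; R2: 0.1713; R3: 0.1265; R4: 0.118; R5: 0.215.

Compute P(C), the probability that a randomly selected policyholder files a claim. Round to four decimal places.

P(C) ≈ 0.1450

P(R3) = 1 − (0.11 + 0.04 + 0.37 + 0.37) = 0.11.
By the law of total probability,
P(C) = P(C|R1)·P(R1) + P(C|R2)·P(R2) + P(C|R3)·P(R3) + P(C|R4)·P(R4) + P(C|R5)·P(R5)
      = 0.0096·0.11 + 0.1713·0.04 + 0.1265·0.11 + 0.118·0.37 + 0.215·0.37
      = 0.001056 + 0.006852 + 0.013915 + 0.04366 + 0.07955 = 0.145033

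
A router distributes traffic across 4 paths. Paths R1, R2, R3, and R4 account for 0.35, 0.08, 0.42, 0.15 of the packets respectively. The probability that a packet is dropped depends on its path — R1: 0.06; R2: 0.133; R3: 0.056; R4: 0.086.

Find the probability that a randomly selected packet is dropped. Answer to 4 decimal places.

0.0681

Summing over the partition,
P(L) = P(L|R1)·P(R1) + P(L|R2)·P(R2) + P(L|R3)·P(R3) + P(L|R4)·P(R4)
      = 0.06·0.35 + 0.133·0.08 + 0.056·0.42 + 0.086·0.15
      = 0.021 + 0.01064 + 0.02352 + 0.0129 = 0.06806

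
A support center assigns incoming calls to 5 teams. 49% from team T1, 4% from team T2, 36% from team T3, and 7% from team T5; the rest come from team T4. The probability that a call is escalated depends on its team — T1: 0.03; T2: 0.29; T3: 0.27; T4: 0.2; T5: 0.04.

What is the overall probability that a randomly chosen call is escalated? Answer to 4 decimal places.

P(T4) = 1 − (0.49 + 0.04 + 0.36 + 0.07) = 0.04.
P(E) = P(E|T1)·P(T1) + P(E|T2)·P(T2) + P(E|T3)·P(T3) + P(E|T4)·P(T4) + P(E|T5)·P(T5)
      = 0.03·0.49 + 0.29·0.04 + 0.27·0.36 + 0.2·0.04 + 0.04·0.07
      = 0.0147 + 0.0116 + 0.0972 + 0.008 + 0.0028 = 0.1343

0.1343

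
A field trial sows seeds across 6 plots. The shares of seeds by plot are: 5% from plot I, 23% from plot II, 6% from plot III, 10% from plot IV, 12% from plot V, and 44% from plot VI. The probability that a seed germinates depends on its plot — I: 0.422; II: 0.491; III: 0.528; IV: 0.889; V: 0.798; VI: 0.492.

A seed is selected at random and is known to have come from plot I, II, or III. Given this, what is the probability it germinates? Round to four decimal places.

Let S = {I, II, III}.
P(S) = 0.05 + 0.23 + 0.06 = 0.34.
P(G ∩ S) = 0.422·0.05 + 0.491·0.23 + 0.528·0.06 = 0.0211 + 0.11293 + 0.03168 = 0.16571.
P(G | S) = 0.16571 / 0.34 = 0.487382…

0.4874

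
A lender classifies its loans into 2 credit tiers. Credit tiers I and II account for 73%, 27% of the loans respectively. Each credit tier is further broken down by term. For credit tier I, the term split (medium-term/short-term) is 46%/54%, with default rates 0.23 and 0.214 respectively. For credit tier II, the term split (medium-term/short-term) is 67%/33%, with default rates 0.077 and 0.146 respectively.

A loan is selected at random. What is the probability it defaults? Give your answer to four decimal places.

P(D) ≈ 0.1885

P(D|I) = 0.46·0.23 + 0.54·0.214 = 0.1058 + 0.11556 = 0.22136
P(D|II) = 0.67·0.077 + 0.33·0.146 = 0.05159 + 0.04818 = 0.09977
Then overall,
P(D) = 0.73·0.22136 + 0.27·0.09977
      = 0.1615928 + 0.0269379 = 0.1885307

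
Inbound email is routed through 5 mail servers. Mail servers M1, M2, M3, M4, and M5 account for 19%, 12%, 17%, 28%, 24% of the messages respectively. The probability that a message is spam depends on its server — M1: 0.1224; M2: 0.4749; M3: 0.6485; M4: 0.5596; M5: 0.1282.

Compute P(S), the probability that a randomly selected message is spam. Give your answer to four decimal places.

0.3779

By the law of total probability,
P(S) = P(S|M1)·P(M1) + P(S|M2)·P(M2) + P(S|M3)·P(M3) + P(S|M4)·P(M4) + P(S|M5)·P(M5)
      = 0.1224·0.19 + 0.4749·0.12 + 0.6485·0.17 + 0.5596·0.28 + 0.1282·0.24
      = 0.023256 + 0.056988 + 0.110245 + 0.156688 + 0.030768 = 0.377945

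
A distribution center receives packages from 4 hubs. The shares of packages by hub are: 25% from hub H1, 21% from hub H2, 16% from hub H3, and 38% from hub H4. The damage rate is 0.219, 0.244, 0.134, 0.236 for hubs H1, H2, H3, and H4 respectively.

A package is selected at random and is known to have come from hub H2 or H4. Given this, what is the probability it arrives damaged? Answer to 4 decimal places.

P(D|S) ≈ 0.2388

Let S = {H2, H4}.
P(S) = 0.21 + 0.38 = 0.59.
P(D ∩ S) = 0.244·0.21 + 0.236·0.38 = 0.05124 + 0.08968 = 0.14092.
P(D | S) = 0.14092 / 0.59 = 0.238847…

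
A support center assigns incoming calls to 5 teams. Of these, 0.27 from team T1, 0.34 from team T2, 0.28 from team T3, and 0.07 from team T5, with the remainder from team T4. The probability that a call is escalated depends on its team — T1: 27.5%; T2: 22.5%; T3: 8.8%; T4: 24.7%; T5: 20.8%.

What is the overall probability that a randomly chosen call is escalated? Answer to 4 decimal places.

P(E) ≈ 0.1998

P(T4) = 1 − (0.27 + 0.34 + 0.28 + 0.07) = 0.04.
Summing over the partition,
P(E) = P(E|T1)·P(T1) + P(E|T2)·P(T2) + P(E|T3)·P(T3) + P(E|T4)·P(T4) + P(E|T5)·P(T5)
      = 0.275·0.27 + 0.225·0.34 + 0.088·0.28 + 0.247·0.04 + 0.208·0.07
      = 0.07425 + 0.0765 + 0.02464 + 0.00988 + 0.01456 = 0.19983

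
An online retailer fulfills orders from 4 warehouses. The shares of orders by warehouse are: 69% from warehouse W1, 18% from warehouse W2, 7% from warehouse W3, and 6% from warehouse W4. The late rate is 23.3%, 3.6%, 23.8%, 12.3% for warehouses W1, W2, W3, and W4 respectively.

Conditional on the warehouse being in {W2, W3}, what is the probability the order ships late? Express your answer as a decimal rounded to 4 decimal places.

P(L|S) ≈ 0.0926

Let S = {W2, W3}.
P(S) = 0.18 + 0.07 = 0.25.
P(L ∩ S) = 0.036·0.18 + 0.238·0.07 = 0.00648 + 0.01666 = 0.02314.
P(L | S) = 0.02314 / 0.25 = 0.092560…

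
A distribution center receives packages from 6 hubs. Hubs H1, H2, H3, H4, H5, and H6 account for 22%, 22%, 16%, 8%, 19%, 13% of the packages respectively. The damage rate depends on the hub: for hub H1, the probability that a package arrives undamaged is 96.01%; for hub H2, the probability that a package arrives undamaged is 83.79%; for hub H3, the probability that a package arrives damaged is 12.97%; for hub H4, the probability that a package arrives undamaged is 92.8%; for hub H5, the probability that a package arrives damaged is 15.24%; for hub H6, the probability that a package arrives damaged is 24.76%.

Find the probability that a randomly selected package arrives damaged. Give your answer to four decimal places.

0.1321

P(D|H1) = 1 − 0.9601 = 0.0399.
P(D|H2) = 1 − 0.8379 = 0.1621.
P(D|H4) = 1 − 0.928 = 0.072.
P(D) = P(D|H1)·P(H1) + P(D|H2)·P(H2) + P(D|H3)·P(H3) + P(D|H4)·P(H4) + P(D|H5)·P(H5) + P(D|H6)·P(H6)
      = 0.0399·0.22 + 0.1621·0.22 + 0.1297·0.16 + 0.072·0.08 + 0.1524·0.19 + 0.2476·0.13
      = 0.008778 + 0.035662 + 0.020752 + 0.00576 + 0.028956 + 0.032188 = 0.132096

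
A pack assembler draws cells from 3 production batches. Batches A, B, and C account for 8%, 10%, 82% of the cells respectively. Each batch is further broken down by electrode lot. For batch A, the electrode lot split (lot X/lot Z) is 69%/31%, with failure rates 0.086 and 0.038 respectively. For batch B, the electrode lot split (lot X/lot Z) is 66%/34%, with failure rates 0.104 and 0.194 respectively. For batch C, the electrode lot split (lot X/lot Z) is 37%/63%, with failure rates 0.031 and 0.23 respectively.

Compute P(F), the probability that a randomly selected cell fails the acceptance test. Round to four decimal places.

P(F|A) = 0.69·0.086 + 0.31·0.038 = 0.05934 + 0.01178 = 0.07112
P(F|B) = 0.66·0.104 + 0.34·0.194 = 0.06864 + 0.06596 = 0.1346
P(F|C) = 0.37·0.031 + 0.63·0.23 = 0.01147 + 0.1449 = 0.15637
By total probability over the outer partition,
P(F) = 0.08·0.07112 + 0.1·0.1346 + 0.82·0.15637
      = 0.0056896 + 0.01346 + 0.1282234 = 0.147373

0.1474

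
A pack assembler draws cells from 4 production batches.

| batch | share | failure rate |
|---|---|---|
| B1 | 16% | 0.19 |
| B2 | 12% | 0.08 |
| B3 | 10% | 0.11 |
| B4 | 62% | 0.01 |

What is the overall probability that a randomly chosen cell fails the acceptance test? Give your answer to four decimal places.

0.0572

P(F) = P(F|B1)·P(B1) + P(F|B2)·P(B2) + P(F|B3)·P(B3) + P(F|B4)·P(B4)
      = 0.19·0.16 + 0.08·0.12 + 0.11·0.1 + 0.01·0.62
      = 0.0304 + 0.0096 + 0.011 + 0.0062 = 0.0572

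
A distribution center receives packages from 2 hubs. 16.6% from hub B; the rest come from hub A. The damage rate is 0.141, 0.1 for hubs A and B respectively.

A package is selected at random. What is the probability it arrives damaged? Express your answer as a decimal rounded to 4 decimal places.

P(A) = 1 − (0.166) = 0.834.
By the law of total probability,
P(D) = P(D|A)·P(A) + P(D|B)·P(B)
      = 0.141·0.834 + 0.1·0.166
      = 0.117594 + 0.0166 = 0.134194

0.1342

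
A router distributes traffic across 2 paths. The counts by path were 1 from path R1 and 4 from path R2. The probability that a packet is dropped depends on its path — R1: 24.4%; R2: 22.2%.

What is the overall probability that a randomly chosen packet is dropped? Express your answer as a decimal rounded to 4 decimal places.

P(L) ≈ 0.2264

Total: 1 + 4 = 5.
P(R1) = 1/5 = 0.2. P(R2) = 4/5 = 0.8.
By the law of total probability,
P(L) = P(L|R1)·P(R1) + P(L|R2)·P(R2)
      = 0.244·0.2 + 0.222·0.8
      = 0.0488 + 0.1776 = 0.2264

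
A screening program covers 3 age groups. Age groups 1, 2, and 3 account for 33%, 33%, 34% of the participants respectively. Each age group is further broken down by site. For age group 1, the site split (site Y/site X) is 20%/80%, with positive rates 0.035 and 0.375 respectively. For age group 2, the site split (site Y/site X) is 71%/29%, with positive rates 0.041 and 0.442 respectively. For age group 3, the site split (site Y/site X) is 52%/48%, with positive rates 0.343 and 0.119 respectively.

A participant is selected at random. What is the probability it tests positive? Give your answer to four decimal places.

P(T|1) = 0.2·0.035 + 0.8·0.375 = 0.007 + 0.3 = 0.307
P(T|2) = 0.71·0.041 + 0.29·0.442 = 0.02911 + 0.12818 = 0.15729
P(T|3) = 0.52·0.343 + 0.48·0.119 = 0.17836 + 0.05712 = 0.23548
Then overall,
P(T) = 0.33·0.307 + 0.33·0.15729 + 0.34·0.23548
      = 0.10131 + 0.0519057 + 0.0800632 = 0.2332789

P(T) ≈ 0.2333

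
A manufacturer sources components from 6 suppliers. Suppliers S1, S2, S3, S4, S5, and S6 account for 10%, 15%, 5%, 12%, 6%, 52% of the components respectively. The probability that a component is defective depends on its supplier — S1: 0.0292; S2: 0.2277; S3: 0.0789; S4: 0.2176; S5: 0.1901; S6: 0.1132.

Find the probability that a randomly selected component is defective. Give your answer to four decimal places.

P(D) ≈ 0.1374

By the law of total probability,
P(D) = P(D|S1)·P(S1) + P(D|S2)·P(S2) + P(D|S3)·P(S3) + P(D|S4)·P(S4) + P(D|S5)·P(S5) + P(D|S6)·P(S6)
      = 0.0292·0.1 + 0.2277·0.15 + 0.0789·0.05 + 0.2176·0.12 + 0.1901·0.06 + 0.1132·0.52
      = 0.00292 + 0.034155 + 0.003945 + 0.026112 + 0.011406 + 0.058864 = 0.137402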